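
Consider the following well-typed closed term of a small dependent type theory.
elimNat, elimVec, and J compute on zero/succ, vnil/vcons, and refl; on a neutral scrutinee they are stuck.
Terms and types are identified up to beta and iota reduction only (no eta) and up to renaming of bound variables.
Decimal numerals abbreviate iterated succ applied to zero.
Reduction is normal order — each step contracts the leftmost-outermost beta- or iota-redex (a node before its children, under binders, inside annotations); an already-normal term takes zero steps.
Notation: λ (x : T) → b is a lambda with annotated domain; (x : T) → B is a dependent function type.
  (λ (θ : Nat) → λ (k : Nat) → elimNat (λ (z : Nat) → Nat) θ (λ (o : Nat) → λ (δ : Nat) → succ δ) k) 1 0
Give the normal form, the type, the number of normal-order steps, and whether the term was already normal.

normal form:
  1
type:
  Nat
steps to reach normal form (normal order): 3
started in normal form: no
first redex: a beta-redex


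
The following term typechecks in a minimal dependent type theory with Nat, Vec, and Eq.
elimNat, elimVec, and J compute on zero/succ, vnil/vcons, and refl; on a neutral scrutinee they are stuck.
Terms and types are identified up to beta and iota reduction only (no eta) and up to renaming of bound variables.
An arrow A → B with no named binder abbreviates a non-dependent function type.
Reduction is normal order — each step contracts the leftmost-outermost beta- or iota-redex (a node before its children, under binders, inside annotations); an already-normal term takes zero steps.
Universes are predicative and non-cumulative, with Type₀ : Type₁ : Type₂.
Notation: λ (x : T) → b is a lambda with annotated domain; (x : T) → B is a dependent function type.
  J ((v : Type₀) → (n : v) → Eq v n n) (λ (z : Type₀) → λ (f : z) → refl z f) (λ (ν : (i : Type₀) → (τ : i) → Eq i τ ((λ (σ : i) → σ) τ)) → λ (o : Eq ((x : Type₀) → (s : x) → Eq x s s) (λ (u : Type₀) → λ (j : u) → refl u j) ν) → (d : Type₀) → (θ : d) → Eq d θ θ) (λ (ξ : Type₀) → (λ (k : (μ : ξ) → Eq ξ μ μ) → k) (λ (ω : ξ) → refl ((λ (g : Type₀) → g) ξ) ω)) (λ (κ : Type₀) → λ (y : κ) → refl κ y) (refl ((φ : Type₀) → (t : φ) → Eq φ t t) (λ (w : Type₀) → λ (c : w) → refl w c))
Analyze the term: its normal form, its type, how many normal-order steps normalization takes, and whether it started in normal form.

normal form:
  λ (v : Type₀) → λ (n : v) → refl v n
the term's type:
  (v : Type₀) → (n : v) → Eq v n n
normal-order step count: 3
started in normal form: no
first redex: a J iota-redex


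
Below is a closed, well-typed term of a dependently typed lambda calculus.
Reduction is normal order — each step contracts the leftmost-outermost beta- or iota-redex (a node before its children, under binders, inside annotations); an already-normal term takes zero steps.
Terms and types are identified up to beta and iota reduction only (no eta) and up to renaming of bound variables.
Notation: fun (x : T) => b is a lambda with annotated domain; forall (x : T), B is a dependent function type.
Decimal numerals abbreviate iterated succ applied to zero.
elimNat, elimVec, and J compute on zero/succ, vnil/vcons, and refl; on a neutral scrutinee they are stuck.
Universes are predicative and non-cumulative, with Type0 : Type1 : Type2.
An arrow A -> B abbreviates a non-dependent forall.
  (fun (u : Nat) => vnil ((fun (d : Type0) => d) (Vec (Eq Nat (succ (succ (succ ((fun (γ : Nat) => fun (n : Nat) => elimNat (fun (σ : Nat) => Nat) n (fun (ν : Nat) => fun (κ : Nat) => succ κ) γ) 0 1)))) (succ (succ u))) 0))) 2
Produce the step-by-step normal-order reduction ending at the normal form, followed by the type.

normal-order reduction:
  (fun (u : Nat) => vnil ((fun (d : Type0) => d) (Vec (Eq Nat (succ (succ (succ ((fun (γ : Nat) => fun (n : Nat) => elimNat (fun (σ : Nat) => Nat) n (fun (ν : Nat) => fun (κ : Nat) => succ κ) γ) 0 1)))) (succ (succ u))) 0))) 2
  ~> vnil ((fun (u : Type0) => u) (Vec (Eq Nat (succ (succ (succ ((fun (d : Nat) => fun (γ : Nat) => elimNat (fun (n : Nat) => Nat) γ (fun (σ : Nat) => fun (ν : Nat) => succ ν) d) 0 1)))) 4) 0))
  ~> vnil (Vec (Eq Nat (succ (succ (succ ((fun (u : Nat) => fun (d : Nat) => elimNat (fun (γ : Nat) => Nat) d (fun (n : Nat) => fun (σ : Nat) => succ σ) u) 0 1)))) 4) 0)
  ~> vnil (Vec (Eq Nat (succ (succ (succ ((fun (u : Nat) => elimNat (fun (d : Nat) => Nat) u (fun (γ : Nat) => fun (n : Nat) => succ n) 0) 1)))) 4) 0)
  ~> vnil (Vec (Eq Nat (succ (succ (succ (elimNat (fun (u : Nat) => Nat) 1 (fun (d : Nat) => fun (γ : Nat) => succ γ) 0)))) 4) 0)
  ~> vnil (Vec (Eq Nat 4 4) 0)
the term's type:
  Vec (Vec (Eq Nat 4 4) 0) 0


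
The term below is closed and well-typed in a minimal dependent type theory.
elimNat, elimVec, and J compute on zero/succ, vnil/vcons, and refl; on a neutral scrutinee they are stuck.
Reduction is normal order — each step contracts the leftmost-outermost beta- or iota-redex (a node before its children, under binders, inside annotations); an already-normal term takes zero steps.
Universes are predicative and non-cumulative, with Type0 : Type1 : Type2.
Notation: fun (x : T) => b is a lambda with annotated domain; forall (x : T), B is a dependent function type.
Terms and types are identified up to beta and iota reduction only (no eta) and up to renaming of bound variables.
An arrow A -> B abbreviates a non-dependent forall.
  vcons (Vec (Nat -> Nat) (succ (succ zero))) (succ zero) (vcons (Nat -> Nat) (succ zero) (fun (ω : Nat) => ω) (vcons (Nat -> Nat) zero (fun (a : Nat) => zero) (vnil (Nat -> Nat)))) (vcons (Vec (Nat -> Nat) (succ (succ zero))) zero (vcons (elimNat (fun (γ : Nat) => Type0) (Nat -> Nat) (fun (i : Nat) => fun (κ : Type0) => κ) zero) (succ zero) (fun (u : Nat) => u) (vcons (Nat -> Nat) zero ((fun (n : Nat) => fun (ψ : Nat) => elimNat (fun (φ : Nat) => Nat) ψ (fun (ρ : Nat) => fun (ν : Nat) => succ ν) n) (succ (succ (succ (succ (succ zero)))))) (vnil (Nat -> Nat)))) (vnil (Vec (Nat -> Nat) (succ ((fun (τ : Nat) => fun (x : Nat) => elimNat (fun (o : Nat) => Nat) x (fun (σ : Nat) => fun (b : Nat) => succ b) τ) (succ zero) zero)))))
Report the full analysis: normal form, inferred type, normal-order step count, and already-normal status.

resulting normal form:
  vcons (Vec (Nat -> Nat) (succ (succ zero))) (succ zero) (vcons (Nat -> Nat) (succ zero) (fun (ω : Nat) => ω) (vcons (Nat -> Nat) zero (fun (a : Nat) => zero) (vnil (Nat -> Nat)))) (vcons (Vec (Nat -> Nat) (succ (succ zero))) zero (vcons (Nat -> Nat) (succ zero) (fun (γ : Nat) => γ) (vcons (Nat -> Nat) zero (fun (i : Nat) => succ (succ (succ (succ (succ i))))) (vnil (Nat -> Nat)))) (vnil (Vec (Nat -> Nat) (succ (succ zero)))))
the term's type:
  Vec (Vec (Nat -> Nat) (succ (succ zero))) (succ (succ zero))
reduction steps (normal order): 24
term was already normal: no
first contracted redex: an elimNat iota-redex


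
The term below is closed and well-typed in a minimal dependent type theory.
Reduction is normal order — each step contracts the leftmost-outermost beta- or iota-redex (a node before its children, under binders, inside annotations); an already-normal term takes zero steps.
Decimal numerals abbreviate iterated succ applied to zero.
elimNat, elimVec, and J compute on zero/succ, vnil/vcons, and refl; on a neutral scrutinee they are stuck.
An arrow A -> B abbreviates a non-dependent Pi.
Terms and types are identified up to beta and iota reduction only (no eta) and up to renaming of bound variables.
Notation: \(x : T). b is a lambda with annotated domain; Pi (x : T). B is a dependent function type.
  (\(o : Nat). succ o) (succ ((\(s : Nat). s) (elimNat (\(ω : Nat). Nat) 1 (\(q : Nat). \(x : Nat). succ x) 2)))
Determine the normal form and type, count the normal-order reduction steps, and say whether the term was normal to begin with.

normal form:
  5
the term's type:
  Nat
steps to reach normal form (normal order): 9
already normal: no
first contracted redex: a beta-redex


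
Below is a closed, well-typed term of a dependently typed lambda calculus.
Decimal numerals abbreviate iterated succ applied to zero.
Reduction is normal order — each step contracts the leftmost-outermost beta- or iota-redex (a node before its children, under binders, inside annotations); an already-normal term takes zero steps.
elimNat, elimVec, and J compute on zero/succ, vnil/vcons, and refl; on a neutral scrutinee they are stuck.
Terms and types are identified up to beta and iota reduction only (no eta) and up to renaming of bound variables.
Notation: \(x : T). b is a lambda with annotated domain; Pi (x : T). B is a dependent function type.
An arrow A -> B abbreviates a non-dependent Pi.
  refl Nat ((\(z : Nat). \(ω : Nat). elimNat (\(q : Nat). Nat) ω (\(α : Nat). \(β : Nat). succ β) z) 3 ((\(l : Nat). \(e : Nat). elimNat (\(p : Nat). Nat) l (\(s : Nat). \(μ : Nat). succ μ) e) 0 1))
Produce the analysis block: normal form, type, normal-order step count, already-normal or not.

normal form:
  refl Nat 4
the term's type:
  Eq Nat 4 4
reduction steps (normal order): 18
started in normal form: no
first contracted redex: a beta-redex


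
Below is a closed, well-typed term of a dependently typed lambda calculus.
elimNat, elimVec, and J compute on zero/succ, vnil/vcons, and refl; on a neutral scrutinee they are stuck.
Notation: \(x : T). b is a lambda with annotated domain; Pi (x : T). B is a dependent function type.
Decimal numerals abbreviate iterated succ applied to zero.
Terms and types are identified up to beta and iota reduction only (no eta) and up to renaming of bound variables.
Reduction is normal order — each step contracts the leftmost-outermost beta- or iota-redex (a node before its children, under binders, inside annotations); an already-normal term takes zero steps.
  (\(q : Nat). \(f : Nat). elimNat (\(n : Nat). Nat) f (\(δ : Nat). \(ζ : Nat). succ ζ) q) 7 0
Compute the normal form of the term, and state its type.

reduced normal form:
  7
type:
  Nat


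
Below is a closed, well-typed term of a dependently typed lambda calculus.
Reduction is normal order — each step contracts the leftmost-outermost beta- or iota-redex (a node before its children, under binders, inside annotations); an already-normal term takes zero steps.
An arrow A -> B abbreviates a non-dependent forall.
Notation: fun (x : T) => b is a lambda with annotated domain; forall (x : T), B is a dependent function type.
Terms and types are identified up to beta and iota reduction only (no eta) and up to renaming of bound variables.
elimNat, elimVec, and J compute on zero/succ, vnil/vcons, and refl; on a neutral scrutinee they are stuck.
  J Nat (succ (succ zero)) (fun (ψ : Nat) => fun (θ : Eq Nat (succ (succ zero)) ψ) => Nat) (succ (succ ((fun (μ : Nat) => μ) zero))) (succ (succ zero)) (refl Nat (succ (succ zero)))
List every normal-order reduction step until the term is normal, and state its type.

reduction (normal order):
  J Nat (succ (succ zero)) (fun (ψ : Nat) => fun (θ : Eq Nat (succ (succ zero)) ψ) => Nat) (succ (succ ((fun (μ : Nat) => μ) zero))) (succ (succ zero)) (refl Nat (succ (succ zero)))
  ~> succ (succ ((fun (ψ : Nat) => ψ) zero))
  ~> succ (succ zero)
inferred type:
  Nat


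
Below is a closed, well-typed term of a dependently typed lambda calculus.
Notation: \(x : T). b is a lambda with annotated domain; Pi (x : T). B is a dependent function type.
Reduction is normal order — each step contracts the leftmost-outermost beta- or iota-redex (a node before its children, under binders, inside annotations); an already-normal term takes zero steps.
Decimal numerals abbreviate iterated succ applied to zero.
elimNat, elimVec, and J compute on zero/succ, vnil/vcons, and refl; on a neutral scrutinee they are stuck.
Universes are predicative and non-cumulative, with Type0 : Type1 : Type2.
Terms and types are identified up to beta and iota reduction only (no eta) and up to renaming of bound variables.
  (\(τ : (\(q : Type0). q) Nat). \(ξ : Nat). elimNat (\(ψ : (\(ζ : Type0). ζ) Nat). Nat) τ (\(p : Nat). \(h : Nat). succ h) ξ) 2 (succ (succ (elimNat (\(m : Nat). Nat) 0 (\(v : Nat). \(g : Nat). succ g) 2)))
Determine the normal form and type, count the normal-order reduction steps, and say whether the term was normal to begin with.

resulting normal form:
  6
inferred type:
  Nat
steps to reach normal form (normal order): 23
started in normal form: no
first contracted redex: a beta-redex


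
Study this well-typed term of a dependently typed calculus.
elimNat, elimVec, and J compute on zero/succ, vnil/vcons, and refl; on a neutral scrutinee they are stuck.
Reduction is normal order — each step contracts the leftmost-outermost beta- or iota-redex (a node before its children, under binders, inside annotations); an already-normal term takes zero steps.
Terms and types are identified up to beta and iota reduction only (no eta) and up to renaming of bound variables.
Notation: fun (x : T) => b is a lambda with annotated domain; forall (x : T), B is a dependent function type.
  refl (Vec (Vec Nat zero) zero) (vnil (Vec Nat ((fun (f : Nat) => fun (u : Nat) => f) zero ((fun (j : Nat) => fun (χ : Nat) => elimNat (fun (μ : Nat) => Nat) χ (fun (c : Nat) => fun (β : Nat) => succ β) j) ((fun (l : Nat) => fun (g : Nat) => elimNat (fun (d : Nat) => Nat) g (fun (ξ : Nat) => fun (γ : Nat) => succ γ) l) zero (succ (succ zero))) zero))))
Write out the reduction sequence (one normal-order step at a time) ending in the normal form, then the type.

normal-order reduction:
  refl (Vec (Vec Nat zero) zero) (vnil (Vec Nat ((fun (f : Nat) => fun (u : Nat) => f) zero ((fun (j : Nat) => fun (χ : Nat) => elimNat (fun (μ : Nat) => Nat) χ (fun (c : Nat) => fun (β : Nat) => succ β) j) ((fun (l : Nat) => fun (g : Nat) => elimNat (fun (d : Nat) => Nat) g (fun (ξ : Nat) => fun (γ : Nat) => succ γ) l) zero (succ (succ zero))) zero))))
  ~> refl (Vec (Vec Nat zero) zero) (vnil (Vec Nat ((fun (f : Nat) => zero) ((fun (u : Nat) => fun (j : Nat) => elimNat (fun (χ : Nat) => Nat) j (fun (μ : Nat) => fun (c : Nat) => succ c) u) ((fun (β : Nat) => fun (l : Nat) => elimNat (fun (g : Nat) => Nat) l (fun (d : Nat) => fun (ξ : Nat) => succ ξ) β) zero (succ (succ zero))) zero))))
  ~> refl (Vec (Vec Nat zero) zero) (vnil (Vec Nat zero))
inferred type:
  Eq (Vec (Vec Nat zero) zero) (vnil (Vec Nat zero)) (vnil (Vec Nat zero))


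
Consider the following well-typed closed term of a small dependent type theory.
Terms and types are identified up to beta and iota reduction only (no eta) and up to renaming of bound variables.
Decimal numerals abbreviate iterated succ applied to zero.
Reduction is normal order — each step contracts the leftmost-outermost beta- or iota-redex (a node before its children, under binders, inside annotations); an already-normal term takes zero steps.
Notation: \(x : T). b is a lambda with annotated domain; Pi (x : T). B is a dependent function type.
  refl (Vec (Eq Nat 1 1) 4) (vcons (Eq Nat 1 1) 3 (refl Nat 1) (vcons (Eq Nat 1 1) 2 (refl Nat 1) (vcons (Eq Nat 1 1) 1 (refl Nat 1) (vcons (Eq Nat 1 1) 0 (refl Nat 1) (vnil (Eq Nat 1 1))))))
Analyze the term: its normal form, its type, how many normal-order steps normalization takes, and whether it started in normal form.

reduced normal form:
  refl (Vec (Eq Nat 1 1) 4) (vcons (Eq Nat 1 1) 3 (refl Nat 1) (vcons (Eq Nat 1 1) 2 (refl Nat 1) (vcons (Eq Nat 1 1) 1 (refl Nat 1) (vcons (Eq Nat 1 1) 0 (refl Nat 1) (vnil (Eq Nat 1 1))))))
the term's type:
  Eq (Vec (Eq Nat 1 1) 4) (vcons (Eq Nat 1 1) 3 (refl Nat 1) (vcons (Eq Nat 1 1) 2 (refl Nat 1) (vcons (Eq Nat 1 1) 1 (refl Nat 1) (vcons (Eq Nat 1 1) 0 (refl Nat 1) (vnil (Eq Nat 1 1)))))) (vcons (Eq Nat 1 1) 3 (refl Nat 1) (vcons (Eq Nat 1 1) 2 (refl Nat 1) (vcons (Eq Nat 1 1) 1 (refl Nat 1) (vcons (Eq Nat 1 1) 0 (refl Nat 1) (vnil (Eq Nat 1 1))))))
steps to reach normal form (normal order): 0
started in normal form: yes


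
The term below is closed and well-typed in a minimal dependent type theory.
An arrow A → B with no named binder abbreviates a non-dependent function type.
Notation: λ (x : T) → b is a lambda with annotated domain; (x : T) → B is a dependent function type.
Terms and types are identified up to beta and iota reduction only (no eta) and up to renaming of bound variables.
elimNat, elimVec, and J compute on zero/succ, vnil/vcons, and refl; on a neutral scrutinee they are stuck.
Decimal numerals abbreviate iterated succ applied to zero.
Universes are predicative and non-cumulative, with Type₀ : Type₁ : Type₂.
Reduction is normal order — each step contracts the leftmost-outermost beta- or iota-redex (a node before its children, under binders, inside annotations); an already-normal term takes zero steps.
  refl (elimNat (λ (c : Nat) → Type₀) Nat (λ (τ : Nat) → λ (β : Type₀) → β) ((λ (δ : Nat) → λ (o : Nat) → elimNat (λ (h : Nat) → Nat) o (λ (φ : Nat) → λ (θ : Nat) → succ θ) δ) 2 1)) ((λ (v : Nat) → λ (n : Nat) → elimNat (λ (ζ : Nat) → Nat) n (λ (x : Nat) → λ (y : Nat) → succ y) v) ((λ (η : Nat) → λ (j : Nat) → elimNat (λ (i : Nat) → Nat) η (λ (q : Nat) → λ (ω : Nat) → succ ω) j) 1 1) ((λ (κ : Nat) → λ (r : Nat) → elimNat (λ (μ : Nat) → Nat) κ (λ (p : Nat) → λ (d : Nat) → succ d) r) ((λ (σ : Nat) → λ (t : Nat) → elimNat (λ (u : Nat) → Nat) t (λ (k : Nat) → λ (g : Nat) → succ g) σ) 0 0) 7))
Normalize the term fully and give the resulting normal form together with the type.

normal form:
  refl Nat 9
the term's type:
  Eq Nat 9 9


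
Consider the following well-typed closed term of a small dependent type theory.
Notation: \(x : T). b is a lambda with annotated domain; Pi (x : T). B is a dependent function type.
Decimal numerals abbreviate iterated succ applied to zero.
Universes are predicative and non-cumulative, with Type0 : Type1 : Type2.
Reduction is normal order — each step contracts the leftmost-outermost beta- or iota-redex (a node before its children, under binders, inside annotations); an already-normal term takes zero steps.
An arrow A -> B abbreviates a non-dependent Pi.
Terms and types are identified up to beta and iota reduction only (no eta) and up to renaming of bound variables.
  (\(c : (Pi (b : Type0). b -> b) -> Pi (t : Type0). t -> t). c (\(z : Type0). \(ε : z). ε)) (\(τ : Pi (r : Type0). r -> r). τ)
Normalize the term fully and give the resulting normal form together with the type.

normal form:
  \(c : Type0). \(b : c). b
inferred type:
  Pi (c : Type0). c -> c


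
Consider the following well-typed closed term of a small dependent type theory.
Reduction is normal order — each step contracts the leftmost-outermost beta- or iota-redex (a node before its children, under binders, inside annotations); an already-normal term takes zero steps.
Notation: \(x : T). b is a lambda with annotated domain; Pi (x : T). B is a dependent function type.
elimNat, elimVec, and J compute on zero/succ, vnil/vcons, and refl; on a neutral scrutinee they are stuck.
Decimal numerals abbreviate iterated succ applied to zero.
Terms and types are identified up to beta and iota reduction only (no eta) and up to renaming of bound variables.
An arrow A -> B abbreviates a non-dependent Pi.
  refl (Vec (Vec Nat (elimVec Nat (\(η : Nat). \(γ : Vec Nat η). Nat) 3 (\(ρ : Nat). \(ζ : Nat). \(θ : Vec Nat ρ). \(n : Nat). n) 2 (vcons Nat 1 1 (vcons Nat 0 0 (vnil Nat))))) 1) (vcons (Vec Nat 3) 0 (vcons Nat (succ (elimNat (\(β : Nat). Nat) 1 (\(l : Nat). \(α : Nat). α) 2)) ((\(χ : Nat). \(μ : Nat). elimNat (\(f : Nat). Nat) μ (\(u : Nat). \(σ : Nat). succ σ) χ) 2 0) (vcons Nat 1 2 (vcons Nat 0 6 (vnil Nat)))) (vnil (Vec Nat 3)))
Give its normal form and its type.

reduced normal form:
  refl (Vec (Vec Nat 3) 1) (vcons (Vec Nat 3) 0 (vcons Nat 2 2 (vcons Nat 1 2 (vcons Nat 0 6 (vnil Nat)))) (vnil (Vec Nat 3)))
type:
  Eq (Vec (Vec Nat 3) 1) (vcons (Vec Nat 3) 0 (vcons Nat 2 2 (vcons Nat 1 2 (vcons Nat 0 6 (vnil Nat)))) (vnil (Vec Nat 3))) (vcons (Vec Nat 3) 0 (vcons Nat 2 2 (vcons Nat 1 2 (vcons Nat 0 6 (vnil Nat)))) (vnil (Vec Nat 3)))
observation: 27 normal-order steps normalize the term, beginning with an elimVec iota-redex.


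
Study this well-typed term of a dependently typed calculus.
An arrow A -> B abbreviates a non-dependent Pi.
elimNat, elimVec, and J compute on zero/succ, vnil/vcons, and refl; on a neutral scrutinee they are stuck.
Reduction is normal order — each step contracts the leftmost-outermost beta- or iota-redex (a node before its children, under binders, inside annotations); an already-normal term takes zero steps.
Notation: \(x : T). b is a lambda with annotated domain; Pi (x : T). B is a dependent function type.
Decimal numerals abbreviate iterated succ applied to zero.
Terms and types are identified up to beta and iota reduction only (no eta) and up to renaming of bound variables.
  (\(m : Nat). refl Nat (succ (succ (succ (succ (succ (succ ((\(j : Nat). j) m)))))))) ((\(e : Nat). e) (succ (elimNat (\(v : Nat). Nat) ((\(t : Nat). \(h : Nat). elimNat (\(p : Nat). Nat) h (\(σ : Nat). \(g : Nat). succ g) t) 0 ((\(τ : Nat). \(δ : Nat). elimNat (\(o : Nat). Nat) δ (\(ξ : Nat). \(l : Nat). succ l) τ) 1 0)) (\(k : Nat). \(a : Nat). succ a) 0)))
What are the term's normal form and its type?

normal form:
  refl Nat 8
inferred type:
  Eq Nat 8 8


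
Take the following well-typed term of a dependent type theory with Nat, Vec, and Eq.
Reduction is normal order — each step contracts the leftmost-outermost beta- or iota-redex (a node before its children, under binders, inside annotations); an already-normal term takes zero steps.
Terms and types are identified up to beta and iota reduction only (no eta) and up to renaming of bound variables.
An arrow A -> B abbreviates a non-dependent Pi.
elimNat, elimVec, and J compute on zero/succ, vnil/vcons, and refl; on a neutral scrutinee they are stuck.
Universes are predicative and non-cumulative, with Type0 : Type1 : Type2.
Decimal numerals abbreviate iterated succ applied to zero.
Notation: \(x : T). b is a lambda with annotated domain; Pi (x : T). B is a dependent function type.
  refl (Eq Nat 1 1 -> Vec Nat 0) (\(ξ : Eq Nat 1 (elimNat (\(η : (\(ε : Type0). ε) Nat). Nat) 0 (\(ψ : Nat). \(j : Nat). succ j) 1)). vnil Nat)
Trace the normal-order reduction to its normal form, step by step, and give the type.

reduction (normal order):
  refl (Eq Nat 1 1 -> Vec Nat 0) (\(ξ : Eq Nat 1 (elimNat (\(η : (\(ε : Type0). ε) Nat). Nat) 0 (\(ψ : Nat). \(j : Nat). succ j) 1)). vnil Nat)
  ~> refl (Eq Nat 1 1 -> Vec Nat 0) (\(ξ : Eq Nat 1 ((\(η : Nat). \(ε : Nat). succ ε) 0 (elimNat (\(ψ : (\(j : Type0). j) Nat). Nat) 0 (\(h : Nat). \(f : Nat). succ f) 0))). vnil Nat)
  ~> refl (Eq Nat 1 1 -> Vec Nat 0) (\(ξ : Eq Nat 1 ((\(η : Nat). succ η) (elimNat (\(ε : (\(ψ : Type0). ψ) Nat). Nat) 0 (\(j : Nat). \(h : Nat). succ h) 0))). vnil Nat)
  ~> refl (Eq Nat 1 1 -> Vec Nat 0) (\(ξ : Eq Nat 1 (succ (elimNat (\(η : (\(ε : Type0). ε) Nat). Nat) 0 (\(ψ : Nat). \(j : Nat). succ j) 0))). vnil Nat)
  ~> refl (Eq Nat 1 1 -> Vec Nat 0) (\(ξ : Eq Nat 1 1). vnil Nat)
type:
  Eq (Eq Nat 1 1 -> Vec Nat 0) (\(ξ : Eq Nat 1 1). vnil Nat) (\(η : Eq Nat 1 1). vnil Nat)


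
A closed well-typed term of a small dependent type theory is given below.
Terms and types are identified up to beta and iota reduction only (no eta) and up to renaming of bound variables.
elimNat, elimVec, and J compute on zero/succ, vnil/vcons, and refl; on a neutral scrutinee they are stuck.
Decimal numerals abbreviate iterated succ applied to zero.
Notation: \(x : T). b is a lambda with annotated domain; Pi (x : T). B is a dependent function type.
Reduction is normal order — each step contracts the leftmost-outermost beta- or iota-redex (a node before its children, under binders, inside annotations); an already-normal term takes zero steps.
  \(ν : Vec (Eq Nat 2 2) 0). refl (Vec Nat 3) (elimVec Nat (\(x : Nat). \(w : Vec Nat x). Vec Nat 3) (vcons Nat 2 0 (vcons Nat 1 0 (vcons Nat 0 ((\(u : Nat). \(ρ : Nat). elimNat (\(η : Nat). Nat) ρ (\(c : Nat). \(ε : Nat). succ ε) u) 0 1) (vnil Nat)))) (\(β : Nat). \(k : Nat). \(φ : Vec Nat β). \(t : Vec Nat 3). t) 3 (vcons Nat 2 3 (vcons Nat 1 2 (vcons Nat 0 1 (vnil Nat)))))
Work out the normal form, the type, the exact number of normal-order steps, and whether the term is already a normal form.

resulting normal form:
  \(ν : Vec (Eq Nat 2 2) 0). refl (Vec Nat 3) (vcons Nat 2 0 (vcons Nat 1 0 (vcons Nat 0 1 (vnil Nat))))
the term's type:
  Pi (ν : Vec (Eq Nat 2 2) 0). Eq (Vec Nat 3) (vcons Nat 2 0 (vcons Nat 1 0 (vcons Nat 0 1 (vnil Nat)))) (vcons Nat 2 0 (vcons Nat 1 0 (vcons Nat 0 1 (vnil Nat))))
reduction steps (normal order): 19
already normal: no
first contracted redex: an elimVec iota-redex


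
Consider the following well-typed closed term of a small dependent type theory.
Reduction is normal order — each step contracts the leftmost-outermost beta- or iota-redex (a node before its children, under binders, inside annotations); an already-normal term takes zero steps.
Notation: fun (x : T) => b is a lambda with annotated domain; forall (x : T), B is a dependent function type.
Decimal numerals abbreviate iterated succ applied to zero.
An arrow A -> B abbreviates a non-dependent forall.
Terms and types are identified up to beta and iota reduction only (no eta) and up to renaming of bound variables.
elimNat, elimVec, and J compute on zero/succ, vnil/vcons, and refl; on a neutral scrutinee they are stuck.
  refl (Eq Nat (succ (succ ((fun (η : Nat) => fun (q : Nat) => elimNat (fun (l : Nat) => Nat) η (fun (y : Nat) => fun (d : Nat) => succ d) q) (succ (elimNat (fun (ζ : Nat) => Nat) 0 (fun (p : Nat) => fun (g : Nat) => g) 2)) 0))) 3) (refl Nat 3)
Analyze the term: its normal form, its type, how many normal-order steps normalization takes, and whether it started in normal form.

resulting normal form:
  refl (Eq Nat 3 3) (refl Nat 3)
inferred type:
  Eq (Eq Nat 3 3) (refl Nat 3) (refl Nat 3)
normal-order step count: 10
started in normal form: no
first contracted redex: a beta-redex


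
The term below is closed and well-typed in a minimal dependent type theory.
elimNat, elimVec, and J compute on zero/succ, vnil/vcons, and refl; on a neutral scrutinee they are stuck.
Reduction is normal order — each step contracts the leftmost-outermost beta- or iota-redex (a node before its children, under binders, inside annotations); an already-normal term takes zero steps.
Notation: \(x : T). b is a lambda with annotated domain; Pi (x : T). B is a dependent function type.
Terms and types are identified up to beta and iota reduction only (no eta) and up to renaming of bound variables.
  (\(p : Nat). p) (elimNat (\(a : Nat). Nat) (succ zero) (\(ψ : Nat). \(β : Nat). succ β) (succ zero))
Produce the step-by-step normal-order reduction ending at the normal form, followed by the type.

normal-order reduction sequence:
  (\(p : Nat). p) (elimNat (\(a : Nat). Nat) (succ zero) (\(ψ : Nat). \(β : Nat). succ β) (succ zero))
  ~> elimNat (\(p : Nat). Nat) (succ zero) (\(a : Nat). \(ψ : Nat). succ ψ) (succ zero)
  ~> (\(p : Nat). \(a : Nat). succ a) zero (elimNat (\(ψ : Nat). Nat) (succ zero) (\(β : Nat). \(θ : Nat). succ θ) zero)
  ~> (\(p : Nat). succ p) (elimNat (\(a : Nat). Nat) (succ zero) (\(ψ : Nat). \(β : Nat). succ β) zero)
  ~> succ (elimNat (\(p : Nat). Nat) (succ zero) (\(a : Nat). \(ψ : Nat). succ ψ) zero)
  ~> succ (succ zero)
inferred type:
  Nat


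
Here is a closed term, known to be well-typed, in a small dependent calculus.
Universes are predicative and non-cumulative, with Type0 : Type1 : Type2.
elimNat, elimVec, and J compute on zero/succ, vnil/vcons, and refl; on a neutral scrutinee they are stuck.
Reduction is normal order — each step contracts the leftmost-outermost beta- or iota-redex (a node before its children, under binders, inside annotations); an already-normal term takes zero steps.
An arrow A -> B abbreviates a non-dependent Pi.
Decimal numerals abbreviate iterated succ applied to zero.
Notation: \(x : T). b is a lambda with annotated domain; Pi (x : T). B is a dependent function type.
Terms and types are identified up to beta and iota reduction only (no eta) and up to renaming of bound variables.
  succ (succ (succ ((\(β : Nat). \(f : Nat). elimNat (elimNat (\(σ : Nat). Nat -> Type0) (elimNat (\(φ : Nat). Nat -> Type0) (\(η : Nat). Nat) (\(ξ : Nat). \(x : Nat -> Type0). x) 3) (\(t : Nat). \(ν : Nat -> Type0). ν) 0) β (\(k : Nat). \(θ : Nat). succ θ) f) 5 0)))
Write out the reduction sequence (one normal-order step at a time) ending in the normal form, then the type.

normal-order reduction:
  succ (succ (succ ((\(β : Nat). \(f : Nat). elimNat (elimNat (\(σ : Nat). Nat -> Type0) (elimNat (\(φ : Nat). Nat -> Type0) (\(η : Nat). Nat) (\(ξ : Nat). \(x : Nat -> Type0). x) 3) (\(t : Nat). \(ν : Nat -> Type0). ν) 0) β (\(k : Nat). \(θ : Nat). succ θ) f) 5 0)))
  ~> succ (succ (succ ((\(β : Nat). elimNat (elimNat (\(f : Nat). Nat -> Type0) (elimNat (\(σ : Nat). Nat -> Type0) (\(φ : Nat). Nat) (\(η : Nat). \(ξ : Nat -> Type0). ξ) 3) (\(x : Nat). \(t : Nat -> Type0). t) 0) 5 (\(ν : Nat). \(k : Nat). succ k) β) 0)))
  ~> succ (succ (succ (elimNat (elimNat (\(β : Nat). Nat -> Type0) (elimNat (\(f : Nat). Nat -> Type0) (\(σ : Nat). Nat) (\(φ : Nat). \(η : Nat -> Type0). η) 3) (\(ξ : Nat). \(x : Nat -> Type0). x) 0) 5 (\(t : Nat). \(ν : Nat). succ ν) 0)))
  ~> 8
inferred type:
  Nat


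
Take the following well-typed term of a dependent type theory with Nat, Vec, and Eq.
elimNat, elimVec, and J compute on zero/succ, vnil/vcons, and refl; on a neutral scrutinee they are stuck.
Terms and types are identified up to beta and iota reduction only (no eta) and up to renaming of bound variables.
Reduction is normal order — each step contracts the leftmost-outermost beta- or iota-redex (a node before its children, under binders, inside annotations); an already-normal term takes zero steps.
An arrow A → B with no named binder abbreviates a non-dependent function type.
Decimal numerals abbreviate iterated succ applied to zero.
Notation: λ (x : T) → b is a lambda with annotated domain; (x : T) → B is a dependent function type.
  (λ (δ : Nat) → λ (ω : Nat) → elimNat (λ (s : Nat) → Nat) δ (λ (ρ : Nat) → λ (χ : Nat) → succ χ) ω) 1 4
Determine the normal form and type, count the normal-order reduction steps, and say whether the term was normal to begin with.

reduced normal form:
  5
the term's type:
  Nat
normal-order step count: 15
term was already normal: no
first redex: a beta-redex


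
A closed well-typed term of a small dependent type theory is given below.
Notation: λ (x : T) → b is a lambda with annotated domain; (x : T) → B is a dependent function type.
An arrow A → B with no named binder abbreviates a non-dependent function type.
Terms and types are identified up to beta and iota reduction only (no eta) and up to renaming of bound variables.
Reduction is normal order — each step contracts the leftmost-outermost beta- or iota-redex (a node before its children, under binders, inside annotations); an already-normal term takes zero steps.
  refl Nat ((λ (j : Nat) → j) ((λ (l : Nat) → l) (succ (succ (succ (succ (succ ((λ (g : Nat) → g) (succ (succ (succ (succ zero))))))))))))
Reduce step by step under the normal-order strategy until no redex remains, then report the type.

normal-order reduction:
  refl Nat ((λ (j : Nat) → j) ((λ (l : Nat) → l) (succ (succ (succ (succ (succ ((λ (g : Nat) → g) (succ (succ (succ (succ zero))))))))))))
  ~> refl Nat ((λ (j : Nat) → j) (succ (succ (succ (succ (succ ((λ (l : Nat) → l) (succ (succ (succ (succ zero)))))))))))
  ~> refl Nat (succ (succ (succ (succ (succ ((λ (j : Nat) → j) (succ (succ (succ (succ zero))))))))))
  ~> refl Nat (succ (succ (succ (succ (succ (succ (succ (succ (succ zero)))))))))
the term's type:
  Eq Nat (succ (succ (succ (succ (succ (succ (succ (succ (succ zero))))))))) (succ (succ (succ (succ (succ (succ (succ (succ (succ zero)))))))))


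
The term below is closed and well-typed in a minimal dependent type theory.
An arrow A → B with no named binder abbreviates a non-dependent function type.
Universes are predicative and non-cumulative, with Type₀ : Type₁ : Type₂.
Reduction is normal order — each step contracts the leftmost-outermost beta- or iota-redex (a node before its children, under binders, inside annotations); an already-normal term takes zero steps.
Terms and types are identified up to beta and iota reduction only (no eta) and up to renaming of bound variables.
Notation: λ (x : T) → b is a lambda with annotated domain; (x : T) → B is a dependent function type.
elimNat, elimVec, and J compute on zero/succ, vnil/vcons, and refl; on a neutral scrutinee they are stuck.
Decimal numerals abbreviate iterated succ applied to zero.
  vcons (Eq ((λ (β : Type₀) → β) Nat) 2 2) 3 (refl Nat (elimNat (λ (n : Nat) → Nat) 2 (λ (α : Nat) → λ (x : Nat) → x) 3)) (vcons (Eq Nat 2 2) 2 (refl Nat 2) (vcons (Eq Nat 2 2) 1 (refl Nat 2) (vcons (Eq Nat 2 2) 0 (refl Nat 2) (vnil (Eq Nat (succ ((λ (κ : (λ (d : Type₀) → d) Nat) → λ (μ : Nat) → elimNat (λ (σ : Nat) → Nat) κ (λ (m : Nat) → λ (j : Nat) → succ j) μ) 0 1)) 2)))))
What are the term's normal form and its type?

resulting normal form:
  vcons (Eq Nat 2 2) 3 (refl Nat 2) (vcons (Eq Nat 2 2) 2 (refl Nat 2) (vcons (Eq Nat 2 2) 1 (refl Nat 2) (vcons (Eq Nat 2 2) 0 (refl Nat 2) (vnil (Eq Nat 2 2)))))
inferred type:
  Vec (Eq Nat 2 2) 4


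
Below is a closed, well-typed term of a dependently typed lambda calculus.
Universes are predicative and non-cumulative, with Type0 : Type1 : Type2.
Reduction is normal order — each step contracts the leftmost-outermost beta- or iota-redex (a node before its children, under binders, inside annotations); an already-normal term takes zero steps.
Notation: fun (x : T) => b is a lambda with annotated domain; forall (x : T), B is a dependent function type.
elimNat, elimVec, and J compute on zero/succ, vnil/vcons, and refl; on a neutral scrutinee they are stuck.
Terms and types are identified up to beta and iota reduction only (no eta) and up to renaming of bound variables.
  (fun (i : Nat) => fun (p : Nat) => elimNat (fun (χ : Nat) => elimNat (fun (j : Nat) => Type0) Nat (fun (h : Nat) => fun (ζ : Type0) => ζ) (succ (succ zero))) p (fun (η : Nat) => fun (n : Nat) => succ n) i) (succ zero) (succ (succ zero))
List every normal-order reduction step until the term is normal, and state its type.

normal-order reduction:
  (fun (i : Nat) => fun (p : Nat) => elimNat (fun (χ : Nat) => elimNat (fun (j : Nat) => Type0) Nat (fun (h : Nat) => fun (ζ : Type0) => ζ) (succ (succ zero))) p (fun (η : Nat) => fun (n : Nat) => succ n) i) (succ zero) (succ (succ zero))
  ~> (fun (i : Nat) => elimNat (fun (p : Nat) => elimNat (fun (χ : Nat) => Type0) Nat (fun (j : Nat) => fun (h : Type0) => h) (succ (succ zero))) i (fun (ζ : Nat) => fun (η : Nat) => succ η) (succ zero)) (succ (succ zero))
  ~> elimNat (fun (i : Nat) => elimNat (fun (p : Nat) => Type0) Nat (fun (χ : Nat) => fun (j : Type0) => j) (succ (succ zero))) (succ (succ zero)) (fun (h : Nat) => fun (ζ : Nat) => succ ζ) (succ zero)
  ~> (fun (i : Nat) => fun (p : Nat) => succ p) zero (elimNat (fun (χ : Nat) => elimNat (fun (j : Nat) => Type0) Nat (fun (h : Nat) => fun (ζ : Type0) => ζ) (succ (succ zero))) (succ (succ zero)) (fun (η : Nat) => fun (n : Nat) => succ n) zero)
  ~> (fun (i : Nat) => succ i) (elimNat (fun (p : Nat) => elimNat (fun (χ : Nat) => Type0) Nat (fun (j : Nat) => fun (h : Type0) => h) (succ (succ zero))) (succ (succ zero)) (fun (ζ : Nat) => fun (η : Nat) => succ η) zero)
  ~> succ (elimNat (fun (i : Nat) => elimNat (fun (p : Nat) => Type0) Nat (fun (χ : Nat) => fun (j : Type0) => j) (succ (succ zero))) (succ (succ zero)) (fun (h : Nat) => fun (ζ : Nat) => succ ζ) zero)
  ~> succ (succ (succ zero))
inferred type:
  Nat


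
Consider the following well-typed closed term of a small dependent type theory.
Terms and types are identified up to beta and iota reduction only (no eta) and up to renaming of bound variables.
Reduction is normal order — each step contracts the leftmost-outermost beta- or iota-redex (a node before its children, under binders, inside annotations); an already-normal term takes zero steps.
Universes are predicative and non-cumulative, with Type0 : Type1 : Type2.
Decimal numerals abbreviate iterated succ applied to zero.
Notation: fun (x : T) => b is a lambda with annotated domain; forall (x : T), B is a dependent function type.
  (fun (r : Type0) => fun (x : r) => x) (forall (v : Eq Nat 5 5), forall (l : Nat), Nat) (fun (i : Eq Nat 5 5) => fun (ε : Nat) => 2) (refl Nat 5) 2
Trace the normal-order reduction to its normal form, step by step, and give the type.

normal-order reduction:
  (fun (r : Type0) => fun (x : r) => x) (forall (v : Eq Nat 5 5), forall (l : Nat), Nat) (fun (i : Eq Nat 5 5) => fun (ε : Nat) => 2) (refl Nat 5) 2
  ~> (fun (r : forall (x : Eq Nat 5 5), forall (v : Nat), Nat) => r) (fun (l : Eq Nat 5 5) => fun (i : Nat) => 2) (refl Nat 5) 2
  ~> (fun (r : Eq Nat 5 5) => fun (x : Nat) => 2) (refl Nat 5) 2
  ~> (fun (r : Nat) => 2) 2
  ~> 2
type:
  Nat


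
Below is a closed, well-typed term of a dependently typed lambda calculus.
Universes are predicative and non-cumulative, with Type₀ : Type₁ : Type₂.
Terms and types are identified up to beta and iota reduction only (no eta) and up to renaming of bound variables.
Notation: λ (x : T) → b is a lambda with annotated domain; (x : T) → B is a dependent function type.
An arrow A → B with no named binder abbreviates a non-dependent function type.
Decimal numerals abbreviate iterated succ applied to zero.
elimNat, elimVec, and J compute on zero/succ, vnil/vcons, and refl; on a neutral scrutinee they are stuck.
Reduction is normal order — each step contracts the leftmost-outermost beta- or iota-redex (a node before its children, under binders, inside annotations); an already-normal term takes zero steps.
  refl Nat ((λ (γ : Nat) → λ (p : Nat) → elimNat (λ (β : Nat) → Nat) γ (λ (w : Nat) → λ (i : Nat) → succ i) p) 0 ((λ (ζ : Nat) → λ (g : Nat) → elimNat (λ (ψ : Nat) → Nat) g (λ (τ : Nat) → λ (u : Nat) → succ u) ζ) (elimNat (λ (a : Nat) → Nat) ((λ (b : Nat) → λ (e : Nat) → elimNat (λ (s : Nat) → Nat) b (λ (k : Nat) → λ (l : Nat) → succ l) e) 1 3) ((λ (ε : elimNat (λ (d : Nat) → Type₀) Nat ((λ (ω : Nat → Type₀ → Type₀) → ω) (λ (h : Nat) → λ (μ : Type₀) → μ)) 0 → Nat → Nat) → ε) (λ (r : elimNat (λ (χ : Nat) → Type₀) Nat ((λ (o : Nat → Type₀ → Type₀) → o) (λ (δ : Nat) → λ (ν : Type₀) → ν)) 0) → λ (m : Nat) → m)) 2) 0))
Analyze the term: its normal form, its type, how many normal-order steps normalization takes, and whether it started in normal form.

resulting normal form:
  refl Nat 4
the term's type:
  Eq Nat 4 4
steps to reach normal form (normal order): 51
term was already normal: no
first contracted redex: a beta-redex


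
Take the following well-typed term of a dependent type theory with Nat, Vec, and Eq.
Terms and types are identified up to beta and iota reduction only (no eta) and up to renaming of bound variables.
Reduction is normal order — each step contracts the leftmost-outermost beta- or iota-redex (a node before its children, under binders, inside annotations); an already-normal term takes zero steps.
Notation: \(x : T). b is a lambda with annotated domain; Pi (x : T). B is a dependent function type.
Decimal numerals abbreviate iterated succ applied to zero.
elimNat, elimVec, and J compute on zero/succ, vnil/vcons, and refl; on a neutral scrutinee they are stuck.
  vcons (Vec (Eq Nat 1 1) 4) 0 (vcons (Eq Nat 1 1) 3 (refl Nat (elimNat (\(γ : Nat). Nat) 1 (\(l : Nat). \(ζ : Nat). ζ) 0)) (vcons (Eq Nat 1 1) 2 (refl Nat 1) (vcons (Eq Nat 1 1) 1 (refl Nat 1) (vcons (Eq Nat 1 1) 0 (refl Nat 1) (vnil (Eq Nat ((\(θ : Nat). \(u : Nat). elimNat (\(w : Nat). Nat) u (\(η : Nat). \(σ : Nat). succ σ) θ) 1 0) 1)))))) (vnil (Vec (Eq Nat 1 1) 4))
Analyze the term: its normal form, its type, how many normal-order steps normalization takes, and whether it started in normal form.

reduced normal form:
  vcons (Vec (Eq Nat 1 1) 4) 0 (vcons (Eq Nat 1 1) 3 (refl Nat 1) (vcons (Eq Nat 1 1) 2 (refl Nat 1) (vcons (Eq Nat 1 1) 1 (refl Nat 1) (vcons (Eq Nat 1 1) 0 (refl Nat 1) (vnil (Eq Nat 1 1)))))) (vnil (Vec (Eq Nat 1 1) 4))
type:
  Vec (Vec (Eq Nat 1 1) 4) 1
normal-order step count: 7
term was already normal: no
first redex: an elimNat iota-redex
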